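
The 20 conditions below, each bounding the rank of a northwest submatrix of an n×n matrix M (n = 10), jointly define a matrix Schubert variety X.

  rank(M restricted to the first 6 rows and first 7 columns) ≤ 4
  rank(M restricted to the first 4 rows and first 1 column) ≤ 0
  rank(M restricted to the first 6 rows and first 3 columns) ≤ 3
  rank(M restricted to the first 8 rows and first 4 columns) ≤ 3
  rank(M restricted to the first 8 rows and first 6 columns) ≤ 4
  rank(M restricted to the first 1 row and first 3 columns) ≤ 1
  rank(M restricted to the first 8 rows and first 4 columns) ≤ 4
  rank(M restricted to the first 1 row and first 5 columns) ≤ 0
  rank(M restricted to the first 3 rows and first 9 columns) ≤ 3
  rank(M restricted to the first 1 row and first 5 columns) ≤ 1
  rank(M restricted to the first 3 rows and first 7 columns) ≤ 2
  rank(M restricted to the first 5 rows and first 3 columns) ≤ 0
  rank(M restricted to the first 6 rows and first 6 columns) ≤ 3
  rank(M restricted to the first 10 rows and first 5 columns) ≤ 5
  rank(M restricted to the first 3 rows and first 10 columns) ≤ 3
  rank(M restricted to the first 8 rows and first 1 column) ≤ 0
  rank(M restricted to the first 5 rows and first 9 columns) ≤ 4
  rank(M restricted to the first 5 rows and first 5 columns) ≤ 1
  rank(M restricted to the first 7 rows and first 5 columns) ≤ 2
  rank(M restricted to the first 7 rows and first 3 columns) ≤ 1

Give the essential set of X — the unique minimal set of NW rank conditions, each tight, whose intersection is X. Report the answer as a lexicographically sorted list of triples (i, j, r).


Reconstructing r_w from the 20 given conditions:

  R[1]: 0  0  0  0  0  1  1  1  1  1
  R[2]: 0  0  0  1  1  2  2  2  2  2
  R[3]: 0  0  0  1  1  2  2  3  3  3
  R[4]: 0  0  0  1  1  2  3  4  4  4
  R[5]: 0  0  0  1  1  2  3  4  4  5
  R[6]: 0  1  1  2  2  3  4  5  5  6
  R[7]: 0  1  1  2  2  3  4  5  6  7
  R[8]: 0  1  2  3  3  4  5  6  7  8
  R[9]: 1  2  3  4  4  5  6  7  8  9
  R[10]: 1  2  3  4  5  6  7  8  9  10

so w = (6, 4, 8, 7, 10, 2, 9, 3, 1, 5).

Rothe diagram D(w) (27 cells), 8 SE-corners (essential conditions):

[(1, 5, 0), (3, 7, 2), (5, 3, 0), (5, 5, 1), (5, 9, 4), (7, 3, 1), (7, 5, 2), (8, 1, 0)]


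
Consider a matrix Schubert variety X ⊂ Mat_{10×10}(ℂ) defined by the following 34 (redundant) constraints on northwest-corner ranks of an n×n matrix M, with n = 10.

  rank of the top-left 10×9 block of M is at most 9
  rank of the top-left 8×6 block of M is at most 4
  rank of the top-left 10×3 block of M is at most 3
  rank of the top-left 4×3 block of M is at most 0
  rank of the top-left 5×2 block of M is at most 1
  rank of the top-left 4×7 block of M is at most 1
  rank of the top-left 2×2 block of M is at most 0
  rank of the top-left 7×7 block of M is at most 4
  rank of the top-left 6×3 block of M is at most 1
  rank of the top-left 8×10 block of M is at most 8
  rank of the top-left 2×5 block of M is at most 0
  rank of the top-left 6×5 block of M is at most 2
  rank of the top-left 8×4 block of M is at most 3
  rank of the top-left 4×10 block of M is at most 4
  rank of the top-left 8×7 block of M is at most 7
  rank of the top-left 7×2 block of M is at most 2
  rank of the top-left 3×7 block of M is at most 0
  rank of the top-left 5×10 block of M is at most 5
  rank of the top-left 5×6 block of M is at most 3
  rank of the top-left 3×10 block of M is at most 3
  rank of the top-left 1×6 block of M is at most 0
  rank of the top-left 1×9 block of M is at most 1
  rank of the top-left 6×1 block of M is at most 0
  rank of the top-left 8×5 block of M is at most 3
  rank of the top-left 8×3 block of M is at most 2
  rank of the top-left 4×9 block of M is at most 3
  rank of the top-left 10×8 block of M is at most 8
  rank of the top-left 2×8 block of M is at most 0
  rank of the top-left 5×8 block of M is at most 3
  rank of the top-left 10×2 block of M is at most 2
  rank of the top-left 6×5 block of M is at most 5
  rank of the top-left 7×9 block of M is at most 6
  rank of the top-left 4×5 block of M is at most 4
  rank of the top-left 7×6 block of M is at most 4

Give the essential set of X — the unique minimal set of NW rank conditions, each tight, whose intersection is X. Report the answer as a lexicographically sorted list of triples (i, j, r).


Recovering R(i,j) via the rank-extension bound from the 34 conditions:

  i=1: 0 | 0 | 0 | 0 | 0 | 0 | 0 | 0 | 1 | 1
  i=2: 0 | 0 | 0 | 0 | 0 | 0 | 0 | 0 | 1 | 2
  i=3: 0 | 0 | 0 | 0 | 0 | 0 | 0 | 1 | 2 | 3
  i=4: 0 | 0 | 0 | 1 | 1 | 1 | 1 | 2 | 3 | 4
  i=5: 0 | 1 | 1 | 2 | 2 | 2 | 2 | 3 | 4 | 5
  i=6: 0 | 1 | 1 | 2 | 2 | 3 | 3 | 4 | 5 | 6
  i=7: 1 | 2 | 2 | 3 | 3 | 4 | 4 | 5 | 6 | 7
  i=8: 1 | 2 | 2 | 3 | 3 | 4 | 5 | 6 | 7 | 8
  i=9: 1 | 2 | 3 | 4 | 4 | 5 | 6 | 7 | 8 | 9
  i=10: 1 | 2 | 3 | 4 | 5 | 6 | 7 | 8 | 9 | 10

giving w = (9, 10, 8, 4, 2, 6, 1, 7, 3, 5) via Δ²R.

8 SE-corners of the 32-cell Rothe diagram give Ess(w):

[(2, 8, 0), (3, 7, 0), (4, 3, 0), (6, 1, 0), (6, 3, 1), (6, 5, 2), (8, 3, 2), (8, 5, 3)]


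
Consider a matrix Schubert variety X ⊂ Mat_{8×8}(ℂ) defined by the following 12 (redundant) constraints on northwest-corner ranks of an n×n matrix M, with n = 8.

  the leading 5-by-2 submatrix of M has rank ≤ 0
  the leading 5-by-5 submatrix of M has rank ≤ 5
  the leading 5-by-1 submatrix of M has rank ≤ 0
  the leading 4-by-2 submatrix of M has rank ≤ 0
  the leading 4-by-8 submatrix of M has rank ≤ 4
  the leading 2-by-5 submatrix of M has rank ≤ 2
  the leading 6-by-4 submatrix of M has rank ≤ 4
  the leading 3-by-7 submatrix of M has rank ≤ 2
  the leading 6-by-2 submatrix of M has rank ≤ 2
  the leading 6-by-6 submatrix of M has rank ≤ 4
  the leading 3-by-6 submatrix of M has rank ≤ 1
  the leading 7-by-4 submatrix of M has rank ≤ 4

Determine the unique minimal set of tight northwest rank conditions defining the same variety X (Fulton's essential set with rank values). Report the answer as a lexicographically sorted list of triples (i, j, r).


The tightest implied rank at each (i,j), from the 12 conditions:

  row 1: 0, 0, 1, 1, 1, 1, 1, 1
  row 2: 0, 0, 1, 1, 1, 1, 2, 2
  row 3: 0, 0, 1, 1, 1, 1, 2, 3
  row 4: 0, 0, 1, 2, 2, 2, 3, 4
  row 5: 0, 0, 1, 2, 3, 3, 4, 5
  row 6: 1, 1, 2, 3, 4, 4, 5, 6
  row 7: 1, 2, 3, 4, 5, 5, 6, 7
  row 8: 1, 2, 3, 4, 5, 6, 7, 8

giving w = (3, 7, 8, 4, 5, 1, 2, 6) via Δ²R.

Rothe diagram D(w) (16 cells), 2 SE-corners (essential conditions):

[(3, 6, 1), (5, 2, 0)]


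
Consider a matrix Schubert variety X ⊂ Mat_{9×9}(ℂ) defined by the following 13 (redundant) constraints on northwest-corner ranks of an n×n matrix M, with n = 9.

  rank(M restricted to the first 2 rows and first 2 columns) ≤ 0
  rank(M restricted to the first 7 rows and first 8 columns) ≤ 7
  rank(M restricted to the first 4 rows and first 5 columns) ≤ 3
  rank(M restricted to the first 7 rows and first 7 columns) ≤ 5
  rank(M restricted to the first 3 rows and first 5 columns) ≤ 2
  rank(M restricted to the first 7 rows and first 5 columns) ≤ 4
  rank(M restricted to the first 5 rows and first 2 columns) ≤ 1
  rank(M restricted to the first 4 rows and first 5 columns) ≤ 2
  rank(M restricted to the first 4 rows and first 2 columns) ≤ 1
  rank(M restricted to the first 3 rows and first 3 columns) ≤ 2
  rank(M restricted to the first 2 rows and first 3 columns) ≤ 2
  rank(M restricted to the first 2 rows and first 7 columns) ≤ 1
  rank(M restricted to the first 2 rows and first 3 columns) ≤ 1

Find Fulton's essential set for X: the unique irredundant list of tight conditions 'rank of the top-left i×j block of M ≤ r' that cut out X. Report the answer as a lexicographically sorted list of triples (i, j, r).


Rank table r_w(9×9) implied by the 13 constraints:

  0, 0, 1, 1, 1, 1, 1, 1, 1
  0, 0, 1, 1, 1, 1, 1, 2, 2
  1, 1, 2, 2, 2, 2, 2, 3, 3
  1, 1, 2, 2, 2, 3, 3, 4, 4
  1, 1, 2, 3, 3, 4, 4, 5, 5
  1, 2, 3, 4, 4, 5, 5, 6, 6
  1, 2, 3, 4, 4, 5, 5, 6, 7
  1, 2, 3, 4, 5, 6, 6, 7, 8
  1, 2, 3, 4, 5, 6, 7, 8, 9

hence w(1..9) = (3, 8, 1, 6, 4, 2, 9, 5, 7).

Fulton essential set (6 of the 14 Rothe cells):

[(2, 2, 0), (2, 7, 1), (4, 5, 2), (5, 2, 1), (7, 5, 4), (7, 7, 5)]


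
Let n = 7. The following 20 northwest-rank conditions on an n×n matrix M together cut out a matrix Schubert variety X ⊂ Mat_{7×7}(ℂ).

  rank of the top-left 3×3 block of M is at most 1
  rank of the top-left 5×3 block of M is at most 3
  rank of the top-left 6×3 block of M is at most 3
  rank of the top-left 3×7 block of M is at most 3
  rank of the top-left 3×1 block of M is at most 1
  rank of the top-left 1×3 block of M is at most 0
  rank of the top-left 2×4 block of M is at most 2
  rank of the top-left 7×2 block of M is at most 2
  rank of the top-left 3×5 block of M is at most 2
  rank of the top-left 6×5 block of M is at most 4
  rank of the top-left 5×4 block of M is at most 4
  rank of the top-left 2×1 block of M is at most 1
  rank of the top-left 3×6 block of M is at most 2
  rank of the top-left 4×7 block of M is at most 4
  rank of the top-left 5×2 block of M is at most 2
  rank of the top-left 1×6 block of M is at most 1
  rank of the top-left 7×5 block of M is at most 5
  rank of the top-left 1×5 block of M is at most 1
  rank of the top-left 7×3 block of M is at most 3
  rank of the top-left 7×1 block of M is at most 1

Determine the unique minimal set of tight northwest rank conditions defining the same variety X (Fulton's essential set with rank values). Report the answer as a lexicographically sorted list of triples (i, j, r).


The tightest implied rank at each (i,j), from the 20 conditions:

  row 1: 0 0 0 1 1 1 1
  row 2: 1 1 1 2 2 2 2
  row 3: 1 1 1 2 2 2 3
  row 4: 1 2 2 3 3 3 4
  row 5: 1 2 3 4 4 4 5
  row 6: 1 2 3 4 4 5 6
  row 7: 1 2 3 4 5 6 7

the unique w with this rank table is (4, 1, 7, 2, 3, 6, 5).

ℓ(w)=8; the 4 essential cells (i,j,r):

[(1, 3, 0), (3, 3, 1), (3, 6, 2), (6, 5, 4)]


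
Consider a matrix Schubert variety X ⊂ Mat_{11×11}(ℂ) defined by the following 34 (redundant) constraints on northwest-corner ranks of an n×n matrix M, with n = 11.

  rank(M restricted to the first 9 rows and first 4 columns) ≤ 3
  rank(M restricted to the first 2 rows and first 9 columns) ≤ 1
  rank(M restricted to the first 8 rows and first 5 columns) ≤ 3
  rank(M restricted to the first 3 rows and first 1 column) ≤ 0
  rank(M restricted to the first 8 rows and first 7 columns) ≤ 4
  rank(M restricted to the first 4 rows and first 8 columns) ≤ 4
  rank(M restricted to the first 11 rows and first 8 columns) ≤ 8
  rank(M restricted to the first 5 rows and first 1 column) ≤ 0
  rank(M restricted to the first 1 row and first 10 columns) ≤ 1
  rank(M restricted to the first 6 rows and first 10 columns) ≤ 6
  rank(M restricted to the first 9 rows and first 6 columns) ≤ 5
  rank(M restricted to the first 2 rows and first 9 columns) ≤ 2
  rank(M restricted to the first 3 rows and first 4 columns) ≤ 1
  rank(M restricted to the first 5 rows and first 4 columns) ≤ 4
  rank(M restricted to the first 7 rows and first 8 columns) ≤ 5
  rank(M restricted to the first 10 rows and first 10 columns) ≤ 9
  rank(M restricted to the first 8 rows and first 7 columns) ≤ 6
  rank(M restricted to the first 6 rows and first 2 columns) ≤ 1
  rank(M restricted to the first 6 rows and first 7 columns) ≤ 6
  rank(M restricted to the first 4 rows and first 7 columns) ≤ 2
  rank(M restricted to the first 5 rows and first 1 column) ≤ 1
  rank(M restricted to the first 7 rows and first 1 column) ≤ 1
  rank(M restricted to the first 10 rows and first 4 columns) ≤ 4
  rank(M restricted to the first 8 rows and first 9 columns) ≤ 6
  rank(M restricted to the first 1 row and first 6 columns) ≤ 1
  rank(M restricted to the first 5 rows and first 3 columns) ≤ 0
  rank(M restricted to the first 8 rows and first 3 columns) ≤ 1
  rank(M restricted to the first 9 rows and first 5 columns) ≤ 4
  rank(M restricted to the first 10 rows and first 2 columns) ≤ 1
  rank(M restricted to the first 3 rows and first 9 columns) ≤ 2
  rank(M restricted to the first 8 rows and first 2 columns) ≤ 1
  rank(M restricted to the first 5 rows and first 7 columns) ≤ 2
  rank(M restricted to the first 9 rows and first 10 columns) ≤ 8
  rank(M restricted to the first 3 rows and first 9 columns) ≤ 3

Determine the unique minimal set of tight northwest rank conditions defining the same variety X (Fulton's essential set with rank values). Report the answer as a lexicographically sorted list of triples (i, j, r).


Reconstructing r_w from the 34 given conditions:

  i=1: 0, 0, 0, 1, 1, 1, 1, 1, 1, 1, 1
  i=2: 0, 0, 0, 1, 1, 1, 1, 1, 1, 2, 2
  i=3: 0, 0, 0, 1, 2, 2, 2, 2, 2, 3, 3
  i=4: 0, 0, 0, 1, 2, 2, 2, 3, 3, 4, 4
  i=5: 0, 0, 0, 1, 2, 2, 2, 3, 4, 5, 5
  i=6: 1, 1, 1, 2, 3, 3, 3, 4, 5, 6, 6
  i=7: 1, 1, 1, 2, 3, 4, 4, 5, 6, 7, 7
  i=8: 1, 1, 1, 2, 3, 4, 4, 5, 6, 7, 8
  i=9: 1, 1, 2, 3, 4, 5, 5, 6, 7, 8, 9
  i=10: 1, 1, 2, 3, 4, 5, 6, 7, 8, 9, 10
  i=11: 1, 2, 3, 4, 5, 6, 7, 8, 9, 10, 11

so w = (4, 10, 5, 8, 9, 1, 6, 11, 3, 7, 2).

|D(w)|=31, |Ess(w)|=6:

[(2, 9, 1), (5, 3, 0), (5, 7, 2), (8, 3, 1), (8, 7, 4), (10, 2, 1)]


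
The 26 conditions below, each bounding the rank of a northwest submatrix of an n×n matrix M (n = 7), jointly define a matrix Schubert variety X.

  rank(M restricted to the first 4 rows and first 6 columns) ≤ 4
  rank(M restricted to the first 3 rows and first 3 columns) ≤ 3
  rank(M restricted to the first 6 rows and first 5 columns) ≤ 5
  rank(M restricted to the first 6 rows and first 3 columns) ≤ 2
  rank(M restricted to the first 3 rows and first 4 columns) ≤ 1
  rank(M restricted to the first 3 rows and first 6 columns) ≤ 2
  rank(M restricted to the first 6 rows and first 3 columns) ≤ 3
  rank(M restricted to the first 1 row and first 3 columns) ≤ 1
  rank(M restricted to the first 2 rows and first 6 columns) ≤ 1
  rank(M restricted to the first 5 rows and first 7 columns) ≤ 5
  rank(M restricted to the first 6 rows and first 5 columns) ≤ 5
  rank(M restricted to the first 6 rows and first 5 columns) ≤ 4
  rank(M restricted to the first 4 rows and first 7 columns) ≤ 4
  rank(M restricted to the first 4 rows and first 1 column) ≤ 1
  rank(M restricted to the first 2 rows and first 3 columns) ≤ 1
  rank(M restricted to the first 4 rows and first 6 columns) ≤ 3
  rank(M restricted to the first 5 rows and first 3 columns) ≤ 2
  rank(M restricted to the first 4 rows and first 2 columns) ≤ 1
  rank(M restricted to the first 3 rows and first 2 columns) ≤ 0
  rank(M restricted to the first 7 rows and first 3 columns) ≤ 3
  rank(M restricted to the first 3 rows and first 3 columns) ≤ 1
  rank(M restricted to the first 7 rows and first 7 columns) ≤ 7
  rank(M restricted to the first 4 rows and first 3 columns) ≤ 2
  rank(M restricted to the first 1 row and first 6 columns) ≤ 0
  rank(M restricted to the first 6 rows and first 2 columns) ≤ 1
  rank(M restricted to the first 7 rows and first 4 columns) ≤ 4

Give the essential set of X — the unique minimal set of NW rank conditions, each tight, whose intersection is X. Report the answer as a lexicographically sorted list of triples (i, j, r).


Recovering R(i,j) via the rank-extension bound from the 26 conditions:

  R[1]: 0  0  0  0  0  0  1
  R[2]: 0  0  1  1  1  1  2
  R[3]: 0  0  1  1  2  2  3
  R[4]: 1  1  2  2  3  3  4
  R[5]: 1  1  2  3  4  4  5
  R[6]: 1  1  2  3  4  5  6
  R[7]: 1  2  3  4  5  6  7

giving w = (7, 3, 5, 1, 4, 6, 2) via Δ²R.

|D(w)|=13, |Ess(w)|=4:

[(1, 6, 0), (3, 2, 0), (3, 4, 1), (6, 2, 1)]


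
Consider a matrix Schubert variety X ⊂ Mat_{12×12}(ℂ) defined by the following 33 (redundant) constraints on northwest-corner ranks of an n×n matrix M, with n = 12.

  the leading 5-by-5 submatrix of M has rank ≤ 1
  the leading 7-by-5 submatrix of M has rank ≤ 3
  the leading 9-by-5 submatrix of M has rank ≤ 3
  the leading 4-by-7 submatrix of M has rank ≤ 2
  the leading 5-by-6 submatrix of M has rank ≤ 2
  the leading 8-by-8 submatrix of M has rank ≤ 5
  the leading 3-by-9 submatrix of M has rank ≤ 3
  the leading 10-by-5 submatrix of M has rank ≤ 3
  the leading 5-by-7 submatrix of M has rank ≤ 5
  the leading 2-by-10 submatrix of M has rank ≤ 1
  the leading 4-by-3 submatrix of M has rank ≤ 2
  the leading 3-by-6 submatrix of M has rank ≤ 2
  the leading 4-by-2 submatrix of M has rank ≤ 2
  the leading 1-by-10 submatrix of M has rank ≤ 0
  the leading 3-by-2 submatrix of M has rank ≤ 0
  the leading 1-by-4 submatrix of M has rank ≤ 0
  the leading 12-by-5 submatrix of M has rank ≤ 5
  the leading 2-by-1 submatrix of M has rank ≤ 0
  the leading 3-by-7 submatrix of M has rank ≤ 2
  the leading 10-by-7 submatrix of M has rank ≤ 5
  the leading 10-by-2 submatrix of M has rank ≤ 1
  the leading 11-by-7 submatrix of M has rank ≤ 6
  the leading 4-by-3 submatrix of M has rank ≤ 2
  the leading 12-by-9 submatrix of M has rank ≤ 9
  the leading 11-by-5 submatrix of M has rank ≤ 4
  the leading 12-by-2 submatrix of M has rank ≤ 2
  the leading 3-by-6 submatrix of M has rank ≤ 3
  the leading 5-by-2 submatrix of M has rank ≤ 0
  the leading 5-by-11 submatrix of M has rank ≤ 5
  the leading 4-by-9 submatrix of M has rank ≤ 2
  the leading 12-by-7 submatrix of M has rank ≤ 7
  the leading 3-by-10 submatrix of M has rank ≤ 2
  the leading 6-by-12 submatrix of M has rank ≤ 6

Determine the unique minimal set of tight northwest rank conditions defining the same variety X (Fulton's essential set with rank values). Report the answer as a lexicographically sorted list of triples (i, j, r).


Propagating the 33 rank bounds to every northwest block:

  i=1: 0  0  0  0  0  0  0  0  0  0  1  1
  i=2: 0  0  1  1  1  1  1  1  1  1  2  2
  i=3: 0  0  1  1  1  2  2  2  2  2  3  3
  i=4: 0  0  1  1  1  2  2  2  2  3  4  4
  i=5: 0  0  1  1  1  2  3  3  3  4  5  5
  i=6: 1  1  2  2  2  3  4  4  4  5  6  6
  i=7: 1  1  2  3  3  4  5  5  5  6  7  7
  i=8: 1  1  2  3  3  4  5  5  6  7  8  8
  i=9: 1  1  2  3  3  4  5  6  7  8  9  9
  i=10: 1  1  2  3  3  4  5  6  7  8  9  10
  i=11: 1  2  3  4  4  5  6  7  8  9  10  11
  i=12: 1  2  3  4  5  6  7  8  9  10  11  12

second differences of R give the permutation w = (11, 3, 6, 10, 7, 1, 4, 9, 8, 12, 2, 5).

ℓ(w)=35; the 7 essential cells (i,j,r):

[(1, 10, 0), (4, 9, 2), (5, 2, 0), (5, 5, 1), (8, 8, 5), (10, 2, 1), (10, 5, 3)]


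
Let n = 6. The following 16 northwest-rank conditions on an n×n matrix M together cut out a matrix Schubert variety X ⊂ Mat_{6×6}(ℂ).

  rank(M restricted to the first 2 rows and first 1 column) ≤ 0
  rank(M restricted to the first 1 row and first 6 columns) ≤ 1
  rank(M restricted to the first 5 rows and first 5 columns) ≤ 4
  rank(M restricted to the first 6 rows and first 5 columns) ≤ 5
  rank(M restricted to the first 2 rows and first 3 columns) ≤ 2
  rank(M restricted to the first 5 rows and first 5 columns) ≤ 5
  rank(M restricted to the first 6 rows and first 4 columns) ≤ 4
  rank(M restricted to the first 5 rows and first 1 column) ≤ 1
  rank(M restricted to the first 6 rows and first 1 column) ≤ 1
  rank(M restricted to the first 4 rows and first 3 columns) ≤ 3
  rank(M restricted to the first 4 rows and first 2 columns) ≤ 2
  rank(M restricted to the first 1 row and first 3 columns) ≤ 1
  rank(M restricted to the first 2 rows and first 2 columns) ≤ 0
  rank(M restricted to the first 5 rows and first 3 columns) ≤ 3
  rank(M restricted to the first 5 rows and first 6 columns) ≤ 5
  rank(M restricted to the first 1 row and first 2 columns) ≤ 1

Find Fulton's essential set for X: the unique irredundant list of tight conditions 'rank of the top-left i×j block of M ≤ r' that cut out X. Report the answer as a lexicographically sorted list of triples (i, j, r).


Propagating the 16 rank bounds to every northwest block:

  row 1: 0, 0, 1, 1, 1, 1
  row 2: 0, 0, 1, 2, 2, 2
  row 3: 1, 1, 2, 3, 3, 3
  row 4: 1, 2, 3, 4, 4, 4
  row 5: 1, 2, 3, 4, 4, 5
  row 6: 1, 2, 3, 4, 5, 6

reading off 1-entries of Δ²R: w = (3, 4, 1, 2, 6, 5).

D(w) has 5 cells with 2 SE-corners; essential set:

[(2, 2, 0), (5, 5, 4)]


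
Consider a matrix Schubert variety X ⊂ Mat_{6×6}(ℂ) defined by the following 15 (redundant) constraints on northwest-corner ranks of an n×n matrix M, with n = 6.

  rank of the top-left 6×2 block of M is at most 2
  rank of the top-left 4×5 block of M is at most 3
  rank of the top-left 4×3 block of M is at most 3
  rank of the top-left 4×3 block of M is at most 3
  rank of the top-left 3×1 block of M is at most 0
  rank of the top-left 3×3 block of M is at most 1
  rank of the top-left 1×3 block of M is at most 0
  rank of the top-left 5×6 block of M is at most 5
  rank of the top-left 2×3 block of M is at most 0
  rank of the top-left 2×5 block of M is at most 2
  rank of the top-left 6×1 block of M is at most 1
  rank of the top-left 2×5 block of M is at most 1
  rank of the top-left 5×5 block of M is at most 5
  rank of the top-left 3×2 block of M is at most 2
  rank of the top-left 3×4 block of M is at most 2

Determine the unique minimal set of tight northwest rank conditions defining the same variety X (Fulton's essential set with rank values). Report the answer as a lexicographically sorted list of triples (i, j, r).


Recovering R(i,j) via the rank-extension bound from the 15 conditions:

  R[1]: 0 | 0 | 0 | 1 | 1 | 1
  R[2]: 0 | 0 | 0 | 1 | 1 | 2
  R[3]: 0 | 1 | 1 | 2 | 2 | 3
  R[4]: 1 | 2 | 2 | 3 | 3 | 4
  R[5]: 1 | 2 | 3 | 4 | 4 | 5
  R[6]: 1 | 2 | 3 | 4 | 5 | 6

the unique w with this rank table is (4, 6, 2, 1, 3, 5).

Fulton essential set (3 of the 8 Rothe cells):

[(2, 3, 0), (2, 5, 1), (3, 1, 0)]


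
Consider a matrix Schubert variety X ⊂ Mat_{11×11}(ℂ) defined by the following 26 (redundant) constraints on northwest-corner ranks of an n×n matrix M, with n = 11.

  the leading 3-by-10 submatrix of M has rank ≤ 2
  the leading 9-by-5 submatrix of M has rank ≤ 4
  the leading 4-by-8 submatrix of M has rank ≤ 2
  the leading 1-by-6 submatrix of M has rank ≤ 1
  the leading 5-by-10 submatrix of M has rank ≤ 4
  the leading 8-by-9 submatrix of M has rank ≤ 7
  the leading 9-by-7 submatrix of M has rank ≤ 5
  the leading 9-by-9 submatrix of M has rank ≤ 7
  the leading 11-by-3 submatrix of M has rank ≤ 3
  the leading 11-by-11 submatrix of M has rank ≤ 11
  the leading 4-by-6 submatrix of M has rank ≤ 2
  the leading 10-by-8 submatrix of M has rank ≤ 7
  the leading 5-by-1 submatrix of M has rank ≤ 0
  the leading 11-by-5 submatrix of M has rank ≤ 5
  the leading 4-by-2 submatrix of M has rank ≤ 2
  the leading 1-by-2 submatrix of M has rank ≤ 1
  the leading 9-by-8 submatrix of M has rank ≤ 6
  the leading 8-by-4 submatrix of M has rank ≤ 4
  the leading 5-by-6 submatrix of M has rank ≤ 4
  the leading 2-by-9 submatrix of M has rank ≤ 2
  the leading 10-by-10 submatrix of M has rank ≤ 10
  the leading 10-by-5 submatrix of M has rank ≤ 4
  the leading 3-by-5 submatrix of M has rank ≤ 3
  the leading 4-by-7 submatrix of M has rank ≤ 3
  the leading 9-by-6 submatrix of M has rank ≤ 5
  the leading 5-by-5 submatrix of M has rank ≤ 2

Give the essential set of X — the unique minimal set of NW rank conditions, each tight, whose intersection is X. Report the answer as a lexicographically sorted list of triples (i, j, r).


Recovering R(i,j) via the rank-extension bound from the 26 conditions:

  i=1: 0  1  1  1  1  1  1  1  1  1  1
  i=2: 0  1  2  2  2  2  2  2  2  2  2
  i=3: 0  1  2  2  2  2  2  2  2  2  3
  i=4: 0  1  2  2  2  2  2  2  3  3  4
  i=5: 0  1  2  2  2  3  3  3  4  4  5
  i=6: 1  2  3  3  3  4  4  4  5  5  6
  i=7: 1  2  3  4  4  5  5  5  6  6  7
  i=8: 1  2  3  4  4  5  5  6  7  7  8
  i=9: 1  2  3  4  4  5  5  6  7  8  9
  i=10: 1  2  3  4  4  5  6  7  8  9  10
  i=11: 1  2  3  4  5  6  7  8  9  10  11

the unique w with this rank table is (2, 3, 11, 9, 6, 1, 4, 8, 10, 7, 5).

D(w) has 24 cells with 6 SE-corners; essential set:

[(3, 10, 2), (4, 8, 2), (5, 1, 0), (5, 5, 2), (9, 7, 5), (10, 5, 4)]


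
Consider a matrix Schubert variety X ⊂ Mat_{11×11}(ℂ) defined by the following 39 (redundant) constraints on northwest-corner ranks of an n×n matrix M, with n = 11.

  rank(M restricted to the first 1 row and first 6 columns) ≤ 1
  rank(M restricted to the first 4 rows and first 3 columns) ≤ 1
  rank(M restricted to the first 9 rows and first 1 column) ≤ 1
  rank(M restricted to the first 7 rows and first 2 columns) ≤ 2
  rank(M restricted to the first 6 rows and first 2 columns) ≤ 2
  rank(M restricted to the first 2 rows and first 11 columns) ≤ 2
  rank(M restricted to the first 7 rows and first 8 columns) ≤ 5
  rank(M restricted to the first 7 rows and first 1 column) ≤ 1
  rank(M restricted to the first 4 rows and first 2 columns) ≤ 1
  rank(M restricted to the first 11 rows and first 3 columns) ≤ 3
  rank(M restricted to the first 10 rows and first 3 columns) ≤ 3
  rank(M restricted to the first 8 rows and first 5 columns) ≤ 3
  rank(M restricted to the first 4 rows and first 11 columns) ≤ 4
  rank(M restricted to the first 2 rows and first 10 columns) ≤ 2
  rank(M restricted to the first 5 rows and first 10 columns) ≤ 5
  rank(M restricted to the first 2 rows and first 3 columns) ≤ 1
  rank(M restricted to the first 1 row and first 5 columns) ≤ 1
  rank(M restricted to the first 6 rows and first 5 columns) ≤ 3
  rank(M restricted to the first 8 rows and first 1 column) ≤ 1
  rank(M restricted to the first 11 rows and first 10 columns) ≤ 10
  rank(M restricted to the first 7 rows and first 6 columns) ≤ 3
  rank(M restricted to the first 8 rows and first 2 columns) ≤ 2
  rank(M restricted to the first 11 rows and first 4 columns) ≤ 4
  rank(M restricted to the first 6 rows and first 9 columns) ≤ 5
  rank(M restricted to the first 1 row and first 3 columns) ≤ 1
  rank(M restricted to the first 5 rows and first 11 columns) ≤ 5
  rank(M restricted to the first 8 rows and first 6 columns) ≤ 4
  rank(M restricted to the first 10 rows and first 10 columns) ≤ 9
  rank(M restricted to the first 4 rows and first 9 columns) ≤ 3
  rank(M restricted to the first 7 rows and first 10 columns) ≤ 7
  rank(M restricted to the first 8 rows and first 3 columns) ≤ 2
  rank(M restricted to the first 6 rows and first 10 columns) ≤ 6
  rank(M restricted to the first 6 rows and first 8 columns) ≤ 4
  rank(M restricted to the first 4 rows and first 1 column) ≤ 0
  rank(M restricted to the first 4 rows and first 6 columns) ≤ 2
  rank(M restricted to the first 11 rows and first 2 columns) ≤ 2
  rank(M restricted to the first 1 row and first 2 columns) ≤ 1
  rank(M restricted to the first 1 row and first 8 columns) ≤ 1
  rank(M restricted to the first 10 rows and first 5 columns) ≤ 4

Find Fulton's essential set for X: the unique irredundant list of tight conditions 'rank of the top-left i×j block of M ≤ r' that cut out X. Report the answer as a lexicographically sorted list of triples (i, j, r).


Propagating the 39 rank bounds to every northwest block:

  0 | 1 | 1 | 1 | 1 | 1 | 1 | 1 | 1 | 1 | 1
  0 | 1 | 1 | 2 | 2 | 2 | 2 | 2 | 2 | 2 | 2
  0 | 1 | 1 | 2 | 2 | 2 | 3 | 3 | 3 | 3 | 3
  0 | 1 | 1 | 2 | 2 | 2 | 3 | 3 | 3 | 4 | 4
  1 | 2 | 2 | 3 | 3 | 3 | 4 | 4 | 4 | 5 | 5
  1 | 2 | 2 | 3 | 3 | 3 | 4 | 4 | 5 | 6 | 6
  1 | 2 | 2 | 3 | 3 | 3 | 4 | 5 | 6 | 7 | 7
  1 | 2 | 2 | 3 | 3 | 4 | 5 | 6 | 7 | 8 | 8
  1 | 2 | 3 | 4 | 4 | 5 | 6 | 7 | 8 | 9 | 9
  1 | 2 | 3 | 4 | 4 | 5 | 6 | 7 | 8 | 9 | 10
  1 | 2 | 3 | 4 | 5 | 6 | 7 | 8 | 9 | 10 | 11

reading off 1-entries of Δ²R: w = (2, 4, 7, 10, 1, 9, 8, 6, 3, 11, 5).

|D(w)|=23, |Ess(w)|=9:

[(4, 1, 0), (4, 3, 1), (4, 6, 2), (4, 9, 3), (6, 8, 4), (7, 6, 3), (8, 3, 2), (8, 5, 3), (10, 5, 4)]


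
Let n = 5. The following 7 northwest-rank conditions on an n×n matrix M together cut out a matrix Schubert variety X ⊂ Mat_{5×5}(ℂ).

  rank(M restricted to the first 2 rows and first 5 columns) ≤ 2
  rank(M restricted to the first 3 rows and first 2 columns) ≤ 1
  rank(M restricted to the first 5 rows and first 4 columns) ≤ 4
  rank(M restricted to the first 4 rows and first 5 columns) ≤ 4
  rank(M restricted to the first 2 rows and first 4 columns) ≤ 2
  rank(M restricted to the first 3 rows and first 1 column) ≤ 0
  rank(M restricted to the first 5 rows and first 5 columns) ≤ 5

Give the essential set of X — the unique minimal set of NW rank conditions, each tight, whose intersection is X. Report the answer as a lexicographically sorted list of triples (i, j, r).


Rank table r_w(5×5) implied by the 7 constraints:

  i=1: 0  1  1  1  1
  i=2: 0  1  2  2  2
  i=3: 0  1  2  3  3
  i=4: 1  2  3  4  4
  i=5: 1  2  3  4  5

second differences of R give the permutation w = (2, 3, 4, 1, 5).

Rothe diagram D(w) (3 cells), 1 SE-corner (essential condition):

[(3, 1, 0)]


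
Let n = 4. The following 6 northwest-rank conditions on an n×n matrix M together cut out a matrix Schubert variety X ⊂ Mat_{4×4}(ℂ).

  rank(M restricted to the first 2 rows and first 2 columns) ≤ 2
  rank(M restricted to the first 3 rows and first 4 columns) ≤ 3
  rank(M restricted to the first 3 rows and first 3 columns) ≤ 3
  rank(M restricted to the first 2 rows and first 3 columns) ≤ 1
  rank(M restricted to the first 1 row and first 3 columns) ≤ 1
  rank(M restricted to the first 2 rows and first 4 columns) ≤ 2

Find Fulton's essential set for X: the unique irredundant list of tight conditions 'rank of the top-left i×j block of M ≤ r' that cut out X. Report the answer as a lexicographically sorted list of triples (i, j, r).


Recovering R(i,j) via the rank-extension bound from the 6 conditions:

  row 1: 1 | 1 | 1 | 1
  row 2: 1 | 1 | 1 | 2
  row 3: 1 | 2 | 2 | 3
  row 4: 1 | 2 | 3 | 4

the unique w with this rank table is (1, 4, 2, 3).

ℓ(w)=2; the 1 essential cell (i,j,r):

[(2, 3, 1)]


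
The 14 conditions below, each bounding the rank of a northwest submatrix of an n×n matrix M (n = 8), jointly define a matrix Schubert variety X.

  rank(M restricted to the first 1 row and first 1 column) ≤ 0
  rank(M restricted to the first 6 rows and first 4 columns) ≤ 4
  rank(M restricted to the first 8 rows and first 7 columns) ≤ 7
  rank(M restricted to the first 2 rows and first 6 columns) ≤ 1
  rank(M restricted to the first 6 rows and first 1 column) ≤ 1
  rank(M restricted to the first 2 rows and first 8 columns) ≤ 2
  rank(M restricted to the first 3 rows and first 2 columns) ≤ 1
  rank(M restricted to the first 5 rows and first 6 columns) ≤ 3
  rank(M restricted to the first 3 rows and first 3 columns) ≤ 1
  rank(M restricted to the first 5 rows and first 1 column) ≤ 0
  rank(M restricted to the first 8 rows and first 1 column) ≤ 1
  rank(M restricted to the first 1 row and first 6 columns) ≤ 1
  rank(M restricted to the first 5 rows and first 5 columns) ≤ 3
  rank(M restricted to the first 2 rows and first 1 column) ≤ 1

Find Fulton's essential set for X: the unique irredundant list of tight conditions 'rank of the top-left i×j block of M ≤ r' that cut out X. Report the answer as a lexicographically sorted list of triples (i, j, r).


Computing R[i][j] = min implied NW-rank bound (n=8, 14 conditions):

  row 1: 0, 1, 1, 1, 1, 1, 1, 1
  row 2: 0, 1, 1, 1, 1, 1, 2, 2
  row 3: 0, 1, 1, 2, 2, 2, 3, 3
  row 4: 0, 1, 2, 3, 3, 3, 4, 4
  row 5: 0, 1, 2, 3, 3, 3, 4, 5
  row 6: 1, 2, 3, 4, 4, 4, 5, 6
  row 7: 1, 2, 3, 4, 5, 5, 6, 7
  row 8: 1, 2, 3, 4, 5, 6, 7, 8

hence w(1..8) = (2, 7, 4, 3, 8, 1, 5, 6).

D(w) has 12 cells with 4 SE-corners; essential set:

[(2, 6, 1), (3, 3, 1), (5, 1, 0), (5, 6, 3)]


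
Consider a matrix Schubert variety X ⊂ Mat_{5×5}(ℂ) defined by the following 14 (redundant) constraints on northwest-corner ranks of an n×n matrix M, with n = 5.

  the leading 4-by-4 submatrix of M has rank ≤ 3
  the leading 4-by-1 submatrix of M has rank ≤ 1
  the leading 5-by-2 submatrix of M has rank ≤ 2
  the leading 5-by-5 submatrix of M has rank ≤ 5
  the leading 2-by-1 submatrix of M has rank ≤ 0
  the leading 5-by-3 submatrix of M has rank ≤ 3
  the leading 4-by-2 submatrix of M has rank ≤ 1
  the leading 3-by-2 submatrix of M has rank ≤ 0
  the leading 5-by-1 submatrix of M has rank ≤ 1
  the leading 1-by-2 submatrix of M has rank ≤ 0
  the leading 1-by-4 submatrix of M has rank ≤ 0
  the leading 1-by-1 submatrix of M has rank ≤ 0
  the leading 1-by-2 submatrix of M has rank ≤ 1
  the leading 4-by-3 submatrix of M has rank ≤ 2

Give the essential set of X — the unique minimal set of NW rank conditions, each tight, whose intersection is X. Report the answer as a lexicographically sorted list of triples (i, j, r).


Propagating the 14 rank bounds to every northwest block:

  R[1]: 0  0  0  0  1
  R[2]: 0  0  1  1  2
  R[3]: 0  0  1  2  3
  R[4]: 1  1  2  3  4
  R[5]: 1  2  3  4  5

the unique w with this rank table is (5, 3, 4, 1, 2).

Fulton essential set (2 of the 8 Rothe cells):

[(1, 4, 0), (3, 2, 0)]


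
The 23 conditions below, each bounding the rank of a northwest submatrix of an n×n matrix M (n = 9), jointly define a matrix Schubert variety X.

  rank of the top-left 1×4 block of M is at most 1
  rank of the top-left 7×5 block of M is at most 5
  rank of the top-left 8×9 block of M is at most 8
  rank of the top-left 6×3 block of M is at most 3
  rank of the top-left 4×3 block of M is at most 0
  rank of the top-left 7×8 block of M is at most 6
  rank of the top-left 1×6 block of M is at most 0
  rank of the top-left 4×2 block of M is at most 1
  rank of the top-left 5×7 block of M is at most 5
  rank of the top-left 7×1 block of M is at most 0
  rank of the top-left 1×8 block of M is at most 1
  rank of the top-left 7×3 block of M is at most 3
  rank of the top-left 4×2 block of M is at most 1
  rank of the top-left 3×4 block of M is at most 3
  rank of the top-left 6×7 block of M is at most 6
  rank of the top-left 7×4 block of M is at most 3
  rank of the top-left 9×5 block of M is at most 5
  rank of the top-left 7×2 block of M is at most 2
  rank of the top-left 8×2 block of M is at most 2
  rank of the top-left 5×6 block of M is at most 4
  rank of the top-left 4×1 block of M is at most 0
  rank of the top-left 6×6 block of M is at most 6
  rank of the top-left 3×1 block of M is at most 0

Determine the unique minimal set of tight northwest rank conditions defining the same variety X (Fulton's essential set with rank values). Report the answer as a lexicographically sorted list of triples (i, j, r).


Reconstructing r_w from the 23 given conditions:

  i=1: 0, 0, 0, 0, 0, 0, 1, 1, 1
  i=2: 0, 0, 0, 1, 1, 1, 2, 2, 2
  i=3: 0, 0, 0, 1, 2, 2, 3, 3, 3
  i=4: 0, 0, 0, 1, 2, 3, 4, 4, 4
  i=5: 0, 1, 1, 2, 3, 4, 5, 5, 5
  i=6: 0, 1, 2, 3, 4, 5, 6, 6, 6
  i=7: 0, 1, 2, 3, 4, 5, 6, 6, 7
  i=8: 1, 2, 3, 4, 5, 6, 7, 7, 8
  i=9: 1, 2, 3, 4, 5, 6, 7, 8, 9

giving w = (7, 4, 5, 6, 2, 3, 9, 1, 8) via Δ²R.

ℓ(w)=19; the 4 essential cells (i,j,r):

[(1, 6, 0), (4, 3, 0), (7, 1, 0), (7, 8, 6)]


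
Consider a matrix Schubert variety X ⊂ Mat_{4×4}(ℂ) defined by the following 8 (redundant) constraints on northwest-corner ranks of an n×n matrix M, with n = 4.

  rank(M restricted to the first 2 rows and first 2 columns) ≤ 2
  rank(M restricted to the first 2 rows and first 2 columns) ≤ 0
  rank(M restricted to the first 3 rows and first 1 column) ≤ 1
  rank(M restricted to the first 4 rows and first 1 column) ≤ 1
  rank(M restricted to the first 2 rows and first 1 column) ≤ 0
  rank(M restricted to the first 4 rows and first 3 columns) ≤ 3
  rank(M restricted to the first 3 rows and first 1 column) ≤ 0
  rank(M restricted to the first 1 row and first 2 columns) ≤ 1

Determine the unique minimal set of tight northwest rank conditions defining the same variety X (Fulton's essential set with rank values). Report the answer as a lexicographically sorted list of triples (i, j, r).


Propagating the 8 rank bounds to every northwest block:

  i=1: 0 | 0 | 1 | 1
  i=2: 0 | 0 | 1 | 2
  i=3: 0 | 1 | 2 | 3
  i=4: 1 | 2 | 3 | 4

reading off 1-entries of Δ²R: w = (3, 4, 2, 1).

D(w) has 5 cells with 2 SE-corners; essential set:

[(2, 2, 0), (3, 1, 0)]


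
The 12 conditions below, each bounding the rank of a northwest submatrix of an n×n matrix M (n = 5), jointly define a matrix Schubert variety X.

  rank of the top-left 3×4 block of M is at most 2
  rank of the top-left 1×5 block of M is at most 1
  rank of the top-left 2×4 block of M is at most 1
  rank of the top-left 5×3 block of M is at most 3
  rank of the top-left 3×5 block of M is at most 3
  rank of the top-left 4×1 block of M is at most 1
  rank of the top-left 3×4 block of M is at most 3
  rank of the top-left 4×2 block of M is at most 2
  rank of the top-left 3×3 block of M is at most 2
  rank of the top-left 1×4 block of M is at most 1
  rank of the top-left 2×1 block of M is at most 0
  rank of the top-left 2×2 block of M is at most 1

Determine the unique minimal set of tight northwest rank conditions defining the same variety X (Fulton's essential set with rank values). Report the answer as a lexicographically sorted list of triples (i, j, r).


The tightest implied rank at each (i,j), from the 12 conditions:

  row 1: 0  1  1  1  1
  row 2: 0  1  1  1  2
  row 3: 1  2  2  2  3
  row 4: 1  2  3  3  4
  row 5: 1  2  3  4  5

the unique w with this rank table is (2, 5, 1, 3, 4).

D(w) has 4 cells with 2 SE-corners; essential set:

[(2, 1, 0), (2, 4, 1)]


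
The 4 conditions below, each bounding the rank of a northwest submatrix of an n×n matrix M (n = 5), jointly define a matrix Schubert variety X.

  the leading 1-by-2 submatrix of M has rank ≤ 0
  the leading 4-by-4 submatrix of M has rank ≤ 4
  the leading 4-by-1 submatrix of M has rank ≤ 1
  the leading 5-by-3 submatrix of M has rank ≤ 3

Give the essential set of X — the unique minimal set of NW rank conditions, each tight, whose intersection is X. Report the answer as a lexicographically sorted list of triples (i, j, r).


Reconstructing r_w from the 4 given conditions:

  row 1: 0 | 0 | 1 | 1 | 1
  row 2: 1 | 1 | 2 | 2 | 2
  row 3: 1 | 2 | 3 | 3 | 3
  row 4: 1 | 2 | 3 | 4 | 4
  row 5: 1 | 2 | 3 | 4 | 5

reading off 1-entries of Δ²R: w = (3, 1, 2, 4, 5).

1 SE-corner of the 2-cell Rothe diagram gives Ess(w):

[(1, 2, 0)]


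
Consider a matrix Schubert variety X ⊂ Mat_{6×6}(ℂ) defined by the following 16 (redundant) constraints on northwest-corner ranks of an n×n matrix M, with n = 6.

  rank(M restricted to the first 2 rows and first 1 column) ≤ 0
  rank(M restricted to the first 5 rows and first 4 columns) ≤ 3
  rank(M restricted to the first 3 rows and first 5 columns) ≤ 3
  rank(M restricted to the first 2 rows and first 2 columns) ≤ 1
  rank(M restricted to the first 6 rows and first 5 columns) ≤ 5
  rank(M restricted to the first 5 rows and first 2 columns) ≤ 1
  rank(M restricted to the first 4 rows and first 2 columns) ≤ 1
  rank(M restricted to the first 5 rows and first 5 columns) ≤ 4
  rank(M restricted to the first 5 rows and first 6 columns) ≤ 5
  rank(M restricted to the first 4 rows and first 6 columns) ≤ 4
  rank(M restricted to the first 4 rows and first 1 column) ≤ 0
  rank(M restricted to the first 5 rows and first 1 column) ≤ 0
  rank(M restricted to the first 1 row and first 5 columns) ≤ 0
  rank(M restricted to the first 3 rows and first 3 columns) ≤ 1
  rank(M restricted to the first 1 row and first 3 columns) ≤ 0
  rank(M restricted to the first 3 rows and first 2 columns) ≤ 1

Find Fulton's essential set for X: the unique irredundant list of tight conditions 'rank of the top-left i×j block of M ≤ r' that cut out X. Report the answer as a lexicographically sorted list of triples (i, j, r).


Recovering R(i,j) via the rank-extension bound from the 16 conditions:

  row 1: 0, 0, 0, 0, 0, 1
  row 2: 0, 1, 1, 1, 1, 2
  row 3: 0, 1, 1, 2, 2, 3
  row 4: 0, 1, 2, 3, 3, 4
  row 5: 0, 1, 2, 3, 4, 5
  row 6: 1, 2, 3, 4, 5, 6

reading off 1-entries of Δ²R: w = (6, 2, 4, 3, 5, 1).

D(w) has 10 cells with 3 SE-corners; essential set:

[(1, 5, 0), (3, 3, 1), (5, 1, 0)]
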